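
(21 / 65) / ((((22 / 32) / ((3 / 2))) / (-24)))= -12096 / 715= -16.92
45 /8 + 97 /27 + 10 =4151 /216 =19.22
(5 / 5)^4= 1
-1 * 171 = -171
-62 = -62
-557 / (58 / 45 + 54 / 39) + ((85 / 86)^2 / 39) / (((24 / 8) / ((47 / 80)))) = -208.34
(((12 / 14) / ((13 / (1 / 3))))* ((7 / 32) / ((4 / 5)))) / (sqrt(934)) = 5* sqrt(934) / 777088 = 0.00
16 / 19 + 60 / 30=2.84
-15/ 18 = -5/ 6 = -0.83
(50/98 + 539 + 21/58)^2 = 2354128656489/8076964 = 291462.07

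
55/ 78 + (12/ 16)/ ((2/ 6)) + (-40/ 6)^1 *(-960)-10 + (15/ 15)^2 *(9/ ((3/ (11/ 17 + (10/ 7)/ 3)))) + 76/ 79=6397.29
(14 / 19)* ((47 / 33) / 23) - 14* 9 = -1816388 / 14421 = -125.95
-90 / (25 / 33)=-594 / 5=-118.80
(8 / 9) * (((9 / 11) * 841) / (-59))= -6728 / 649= -10.37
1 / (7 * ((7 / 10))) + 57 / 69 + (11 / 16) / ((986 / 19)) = 18551479 / 17779552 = 1.04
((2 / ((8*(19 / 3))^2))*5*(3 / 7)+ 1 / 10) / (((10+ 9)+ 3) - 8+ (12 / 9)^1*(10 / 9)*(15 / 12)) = 1109889 / 173048960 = 0.01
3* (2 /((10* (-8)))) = -0.08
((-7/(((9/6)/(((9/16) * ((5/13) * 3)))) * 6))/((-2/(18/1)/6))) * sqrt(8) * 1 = 2835 * sqrt(2)/52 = 77.10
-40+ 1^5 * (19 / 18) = -701 / 18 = -38.94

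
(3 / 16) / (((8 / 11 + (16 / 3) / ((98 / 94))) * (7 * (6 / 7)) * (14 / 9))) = 2079 / 604672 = 0.00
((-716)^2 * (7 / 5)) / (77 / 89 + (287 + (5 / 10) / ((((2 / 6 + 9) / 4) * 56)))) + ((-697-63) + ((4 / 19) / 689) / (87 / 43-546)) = 17767363225015623244 / 10251120118974345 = 1733.21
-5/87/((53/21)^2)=-735/81461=-0.01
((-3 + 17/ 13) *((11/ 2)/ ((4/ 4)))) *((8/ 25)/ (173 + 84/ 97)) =-93896/ 5481125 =-0.02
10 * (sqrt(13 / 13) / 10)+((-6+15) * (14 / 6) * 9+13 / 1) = 203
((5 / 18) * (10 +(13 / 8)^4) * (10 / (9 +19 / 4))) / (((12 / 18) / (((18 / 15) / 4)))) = 1.54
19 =19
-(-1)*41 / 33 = 41 / 33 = 1.24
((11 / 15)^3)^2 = 1771561 / 11390625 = 0.16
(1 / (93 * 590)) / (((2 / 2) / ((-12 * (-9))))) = 18 / 9145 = 0.00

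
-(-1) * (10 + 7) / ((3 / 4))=68 / 3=22.67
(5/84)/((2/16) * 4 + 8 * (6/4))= 1/210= 0.00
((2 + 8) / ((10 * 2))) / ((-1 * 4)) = -1 / 8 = -0.12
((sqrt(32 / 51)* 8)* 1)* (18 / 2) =96* sqrt(102) / 17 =57.03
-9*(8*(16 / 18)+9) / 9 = -145 / 9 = -16.11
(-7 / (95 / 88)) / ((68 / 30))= -924 / 323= -2.86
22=22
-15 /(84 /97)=-485 /28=-17.32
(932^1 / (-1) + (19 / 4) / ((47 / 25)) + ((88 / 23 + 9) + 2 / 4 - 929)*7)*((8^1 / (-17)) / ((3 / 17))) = 63469322 / 3243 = 19571.18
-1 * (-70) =70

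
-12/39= -4/13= -0.31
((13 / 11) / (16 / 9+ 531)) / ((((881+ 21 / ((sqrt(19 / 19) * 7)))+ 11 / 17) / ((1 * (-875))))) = -5525 / 2518197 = -0.00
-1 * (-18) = 18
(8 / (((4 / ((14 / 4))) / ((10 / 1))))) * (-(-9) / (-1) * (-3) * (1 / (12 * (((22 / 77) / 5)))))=2756.25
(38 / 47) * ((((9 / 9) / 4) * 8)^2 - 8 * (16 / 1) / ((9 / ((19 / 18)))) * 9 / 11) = -31160 / 4653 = -6.70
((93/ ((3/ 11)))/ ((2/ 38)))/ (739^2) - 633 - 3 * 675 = -1451583139/ 546121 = -2657.99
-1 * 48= -48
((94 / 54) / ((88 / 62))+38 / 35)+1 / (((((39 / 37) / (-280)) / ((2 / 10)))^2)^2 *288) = 27665.87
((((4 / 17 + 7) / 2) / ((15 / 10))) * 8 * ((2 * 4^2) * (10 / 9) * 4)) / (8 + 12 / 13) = 307.52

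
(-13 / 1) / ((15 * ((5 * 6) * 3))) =-0.01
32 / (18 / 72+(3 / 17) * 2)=2176 / 41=53.07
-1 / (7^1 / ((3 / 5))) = -3 / 35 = -0.09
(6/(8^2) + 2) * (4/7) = 67/56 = 1.20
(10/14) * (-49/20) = -7/4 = -1.75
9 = 9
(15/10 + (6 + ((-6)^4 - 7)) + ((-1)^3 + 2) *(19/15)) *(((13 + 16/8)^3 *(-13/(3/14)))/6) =-88572575/2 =-44286287.50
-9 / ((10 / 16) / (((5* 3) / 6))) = -36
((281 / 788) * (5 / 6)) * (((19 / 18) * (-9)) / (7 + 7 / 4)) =-5339 / 16548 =-0.32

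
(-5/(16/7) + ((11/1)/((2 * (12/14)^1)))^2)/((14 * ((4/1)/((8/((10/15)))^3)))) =1203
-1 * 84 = -84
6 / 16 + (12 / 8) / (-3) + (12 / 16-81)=-80.38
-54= -54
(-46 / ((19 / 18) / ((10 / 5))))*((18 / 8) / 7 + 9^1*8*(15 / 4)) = -3133566 / 133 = -23560.65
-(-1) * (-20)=-20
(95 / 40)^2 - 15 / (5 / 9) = -1367 / 64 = -21.36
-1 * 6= -6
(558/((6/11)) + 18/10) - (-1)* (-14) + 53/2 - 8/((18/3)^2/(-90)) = 10573/10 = 1057.30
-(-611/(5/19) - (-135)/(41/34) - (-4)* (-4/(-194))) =43941203/19885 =2209.77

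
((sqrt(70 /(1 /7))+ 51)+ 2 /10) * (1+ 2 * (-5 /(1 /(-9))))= 637 * sqrt(10)+ 23296 /5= 6673.57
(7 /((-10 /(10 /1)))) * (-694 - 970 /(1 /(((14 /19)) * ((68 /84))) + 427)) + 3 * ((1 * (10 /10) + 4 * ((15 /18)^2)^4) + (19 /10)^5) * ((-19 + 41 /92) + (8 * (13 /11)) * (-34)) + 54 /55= -524362586161871551 /23460386400000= -22350.98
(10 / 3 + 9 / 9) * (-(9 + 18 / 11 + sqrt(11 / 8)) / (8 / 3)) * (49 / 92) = -74529 / 8096- 637 * sqrt(22) / 2944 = -10.22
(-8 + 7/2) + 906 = 1803/2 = 901.50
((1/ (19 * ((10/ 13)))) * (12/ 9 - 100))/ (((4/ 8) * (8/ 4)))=-1924/ 285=-6.75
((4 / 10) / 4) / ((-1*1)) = -1 / 10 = -0.10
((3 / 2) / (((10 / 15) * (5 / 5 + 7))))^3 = 729 / 32768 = 0.02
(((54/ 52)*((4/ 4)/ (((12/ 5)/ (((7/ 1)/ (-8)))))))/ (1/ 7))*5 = -13.25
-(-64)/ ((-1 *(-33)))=64/ 33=1.94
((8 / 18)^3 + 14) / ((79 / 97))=12610 / 729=17.30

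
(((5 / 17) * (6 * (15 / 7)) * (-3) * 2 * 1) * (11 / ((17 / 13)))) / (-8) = 96525 / 4046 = 23.86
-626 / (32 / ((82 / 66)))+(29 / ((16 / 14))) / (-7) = -14747 / 528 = -27.93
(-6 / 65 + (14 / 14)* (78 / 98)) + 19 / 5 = 14344 / 3185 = 4.50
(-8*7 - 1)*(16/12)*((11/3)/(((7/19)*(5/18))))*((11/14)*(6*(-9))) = 28305288/245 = 115531.79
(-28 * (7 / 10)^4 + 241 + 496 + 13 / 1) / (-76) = -1858193 / 190000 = -9.78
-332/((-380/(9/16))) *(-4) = -747/380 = -1.97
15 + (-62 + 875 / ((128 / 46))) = 267.45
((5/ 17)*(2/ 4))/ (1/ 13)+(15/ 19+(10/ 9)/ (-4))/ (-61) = 337520/ 177327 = 1.90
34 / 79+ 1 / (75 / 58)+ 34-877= -4987643 / 5925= -841.80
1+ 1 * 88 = 89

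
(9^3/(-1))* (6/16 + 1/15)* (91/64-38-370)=335124459/2560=130907.99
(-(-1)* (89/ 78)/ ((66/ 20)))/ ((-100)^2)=89/ 2574000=0.00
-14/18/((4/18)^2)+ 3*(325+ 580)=10797/4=2699.25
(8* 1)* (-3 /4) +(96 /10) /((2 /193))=4602 /5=920.40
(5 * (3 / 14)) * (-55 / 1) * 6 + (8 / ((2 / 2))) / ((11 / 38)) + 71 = -19630 / 77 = -254.94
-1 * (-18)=18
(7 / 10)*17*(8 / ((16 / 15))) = 357 / 4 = 89.25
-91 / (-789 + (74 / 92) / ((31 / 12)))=64883 / 562335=0.12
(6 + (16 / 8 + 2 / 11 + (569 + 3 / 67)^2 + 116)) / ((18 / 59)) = 1061790.68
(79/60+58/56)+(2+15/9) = 632/105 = 6.02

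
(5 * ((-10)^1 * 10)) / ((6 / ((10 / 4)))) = -625 / 3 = -208.33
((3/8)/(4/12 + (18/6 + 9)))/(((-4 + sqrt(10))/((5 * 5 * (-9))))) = 8.17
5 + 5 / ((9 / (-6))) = 5 / 3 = 1.67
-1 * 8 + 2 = -6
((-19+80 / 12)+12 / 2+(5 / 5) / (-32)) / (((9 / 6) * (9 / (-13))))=7943 / 1296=6.13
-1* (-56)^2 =-3136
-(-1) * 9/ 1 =9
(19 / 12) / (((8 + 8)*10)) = 19 / 1920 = 0.01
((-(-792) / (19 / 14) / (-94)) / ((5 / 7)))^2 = 1506060864 / 19936225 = 75.54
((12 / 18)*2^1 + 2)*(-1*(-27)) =90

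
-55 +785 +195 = 925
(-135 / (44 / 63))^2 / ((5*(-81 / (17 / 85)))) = -35721 / 1936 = -18.45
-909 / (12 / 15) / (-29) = 4545 / 116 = 39.18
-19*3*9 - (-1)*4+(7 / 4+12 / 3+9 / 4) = -501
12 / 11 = 1.09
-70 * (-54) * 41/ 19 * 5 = 774900/ 19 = 40784.21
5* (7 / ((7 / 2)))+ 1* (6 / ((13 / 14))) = 214 / 13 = 16.46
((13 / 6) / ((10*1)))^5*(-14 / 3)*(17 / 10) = -44183867 / 11664000000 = -0.00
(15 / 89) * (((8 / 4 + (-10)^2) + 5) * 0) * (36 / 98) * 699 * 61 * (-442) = 0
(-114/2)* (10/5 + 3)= -285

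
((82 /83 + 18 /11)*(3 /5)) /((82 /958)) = 3443052 /187165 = 18.40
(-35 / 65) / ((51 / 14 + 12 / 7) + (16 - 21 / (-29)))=-0.02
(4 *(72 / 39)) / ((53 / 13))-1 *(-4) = 308 / 53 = 5.81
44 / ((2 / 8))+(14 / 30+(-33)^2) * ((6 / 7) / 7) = 75804 / 245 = 309.40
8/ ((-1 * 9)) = -0.89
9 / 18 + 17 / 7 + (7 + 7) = 237 / 14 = 16.93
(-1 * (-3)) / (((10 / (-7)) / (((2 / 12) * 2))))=-7 / 10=-0.70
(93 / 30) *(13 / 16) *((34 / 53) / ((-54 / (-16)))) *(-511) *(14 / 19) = -24506027 / 135945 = -180.26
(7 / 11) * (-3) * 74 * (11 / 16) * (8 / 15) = -259 / 5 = -51.80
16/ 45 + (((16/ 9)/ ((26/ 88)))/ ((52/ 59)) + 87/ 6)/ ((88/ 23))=7936759/ 1338480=5.93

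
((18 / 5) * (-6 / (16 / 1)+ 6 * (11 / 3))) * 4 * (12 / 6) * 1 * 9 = 28026 / 5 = 5605.20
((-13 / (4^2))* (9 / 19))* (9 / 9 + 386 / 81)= -6071 / 2736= -2.22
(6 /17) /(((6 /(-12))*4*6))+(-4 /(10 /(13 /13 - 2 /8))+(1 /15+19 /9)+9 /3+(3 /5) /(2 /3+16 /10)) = 7823 /1530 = 5.11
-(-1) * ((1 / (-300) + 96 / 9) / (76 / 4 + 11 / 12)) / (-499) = -3199 / 2981525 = -0.00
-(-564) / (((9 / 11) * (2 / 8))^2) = 363968 / 27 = 13480.30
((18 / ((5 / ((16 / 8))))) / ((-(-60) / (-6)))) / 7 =-18 / 175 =-0.10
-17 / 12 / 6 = -17 / 72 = -0.24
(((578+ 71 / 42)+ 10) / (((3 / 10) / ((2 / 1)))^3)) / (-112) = -6191750 / 3969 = -1560.03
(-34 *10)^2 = 115600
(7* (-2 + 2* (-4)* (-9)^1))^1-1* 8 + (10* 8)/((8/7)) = 552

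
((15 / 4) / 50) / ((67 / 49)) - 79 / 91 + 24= 5654777 / 243880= 23.19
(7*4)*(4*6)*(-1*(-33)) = 22176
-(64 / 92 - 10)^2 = -45796 / 529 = -86.57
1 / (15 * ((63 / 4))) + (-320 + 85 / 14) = -593317 / 1890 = -313.92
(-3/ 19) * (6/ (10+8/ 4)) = -3/ 38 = -0.08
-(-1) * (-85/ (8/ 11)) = -935/ 8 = -116.88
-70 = -70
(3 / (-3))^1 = -1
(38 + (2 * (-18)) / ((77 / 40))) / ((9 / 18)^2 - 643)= -5944 / 197967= -0.03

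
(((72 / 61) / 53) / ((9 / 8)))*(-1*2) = -128 / 3233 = -0.04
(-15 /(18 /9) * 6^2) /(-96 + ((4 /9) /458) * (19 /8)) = 445176 /158281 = 2.81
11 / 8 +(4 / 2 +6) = 75 / 8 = 9.38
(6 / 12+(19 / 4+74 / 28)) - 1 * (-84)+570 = 18533 / 28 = 661.89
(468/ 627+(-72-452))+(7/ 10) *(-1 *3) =-1097989/ 2090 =-525.35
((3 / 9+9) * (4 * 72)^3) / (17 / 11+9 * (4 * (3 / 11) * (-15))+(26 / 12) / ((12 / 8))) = -5518098432 / 3571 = -1545252.99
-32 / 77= -0.42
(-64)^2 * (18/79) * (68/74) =2506752/2923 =857.60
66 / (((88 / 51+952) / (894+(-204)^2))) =7154433 / 2432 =2941.79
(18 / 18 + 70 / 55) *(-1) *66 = -150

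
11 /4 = 2.75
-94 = -94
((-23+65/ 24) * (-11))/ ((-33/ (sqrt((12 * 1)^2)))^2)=974/ 33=29.52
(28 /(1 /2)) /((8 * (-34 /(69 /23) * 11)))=-21 /374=-0.06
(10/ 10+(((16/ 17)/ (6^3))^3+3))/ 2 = 193405162/ 96702579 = 2.00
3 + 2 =5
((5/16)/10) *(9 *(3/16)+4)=91/512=0.18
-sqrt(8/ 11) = -2*sqrt(22)/ 11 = -0.85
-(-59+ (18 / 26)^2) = 9890 / 169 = 58.52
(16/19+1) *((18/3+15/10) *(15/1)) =7875/38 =207.24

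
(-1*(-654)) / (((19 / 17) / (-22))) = -244596 / 19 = -12873.47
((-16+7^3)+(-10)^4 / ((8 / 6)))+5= 7832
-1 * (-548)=548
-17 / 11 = -1.55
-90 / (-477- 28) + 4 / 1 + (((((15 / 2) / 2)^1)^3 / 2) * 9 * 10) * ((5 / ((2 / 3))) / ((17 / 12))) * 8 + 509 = 693796383 / 6868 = 101018.69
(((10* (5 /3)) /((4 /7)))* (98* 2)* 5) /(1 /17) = 1457750 /3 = 485916.67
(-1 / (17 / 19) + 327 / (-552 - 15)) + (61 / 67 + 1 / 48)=-2628323 / 3444336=-0.76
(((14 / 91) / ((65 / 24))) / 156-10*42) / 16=-288356 / 10985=-26.25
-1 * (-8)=8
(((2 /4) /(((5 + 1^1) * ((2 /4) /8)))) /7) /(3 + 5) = 1 /42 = 0.02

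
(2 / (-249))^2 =4 / 62001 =0.00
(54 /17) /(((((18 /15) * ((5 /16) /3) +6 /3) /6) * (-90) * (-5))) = 0.02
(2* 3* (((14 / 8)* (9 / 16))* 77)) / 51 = 4851 / 544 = 8.92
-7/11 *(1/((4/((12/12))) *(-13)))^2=-7/29744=-0.00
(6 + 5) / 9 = 11 / 9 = 1.22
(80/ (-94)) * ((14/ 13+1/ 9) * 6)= -11120/ 1833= -6.07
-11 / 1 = -11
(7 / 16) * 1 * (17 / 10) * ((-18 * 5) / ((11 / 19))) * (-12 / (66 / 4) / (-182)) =-2907 / 6292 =-0.46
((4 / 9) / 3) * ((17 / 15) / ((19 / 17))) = 1156 / 7695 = 0.15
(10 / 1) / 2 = 5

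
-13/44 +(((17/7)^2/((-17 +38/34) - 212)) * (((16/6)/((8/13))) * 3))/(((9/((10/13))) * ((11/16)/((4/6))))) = -36458783/112756644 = -0.32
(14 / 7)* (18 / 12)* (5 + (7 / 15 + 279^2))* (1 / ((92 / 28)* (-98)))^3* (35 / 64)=-1167697 / 305245696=-0.00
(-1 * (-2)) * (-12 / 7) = -24 / 7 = -3.43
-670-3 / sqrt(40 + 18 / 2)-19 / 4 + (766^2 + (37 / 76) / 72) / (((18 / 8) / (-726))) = -679874262577 / 3591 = -189327280.03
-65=-65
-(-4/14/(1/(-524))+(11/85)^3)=-643612317/4298875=-149.72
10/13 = 0.77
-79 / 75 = -1.05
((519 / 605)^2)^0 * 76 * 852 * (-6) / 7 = -388512 / 7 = -55501.71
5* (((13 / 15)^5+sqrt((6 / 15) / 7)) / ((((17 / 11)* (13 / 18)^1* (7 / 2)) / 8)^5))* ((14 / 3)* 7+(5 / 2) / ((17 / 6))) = 181992972920203247616* sqrt(70) / 1054383327239848333+748942275391782912 / 253550076364375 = 4397.95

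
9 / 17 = 0.53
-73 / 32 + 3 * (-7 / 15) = -589 / 160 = -3.68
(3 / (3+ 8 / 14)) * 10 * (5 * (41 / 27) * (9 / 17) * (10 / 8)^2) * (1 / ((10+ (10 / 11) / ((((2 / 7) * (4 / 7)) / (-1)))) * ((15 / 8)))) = 12628 / 1989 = 6.35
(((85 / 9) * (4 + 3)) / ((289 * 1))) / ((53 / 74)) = 2590 / 8109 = 0.32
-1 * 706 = -706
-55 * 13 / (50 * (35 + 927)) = -11 / 740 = -0.01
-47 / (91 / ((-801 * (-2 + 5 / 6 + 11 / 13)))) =-313725 / 2366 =-132.60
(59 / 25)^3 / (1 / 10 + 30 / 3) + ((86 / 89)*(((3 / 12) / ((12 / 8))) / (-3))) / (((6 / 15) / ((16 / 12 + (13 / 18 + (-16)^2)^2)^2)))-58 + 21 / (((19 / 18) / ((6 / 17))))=-9994794308230026602805757 / 17144564190300000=-582971616.97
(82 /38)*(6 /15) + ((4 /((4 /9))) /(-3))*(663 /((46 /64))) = -6044674 /2185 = -2766.44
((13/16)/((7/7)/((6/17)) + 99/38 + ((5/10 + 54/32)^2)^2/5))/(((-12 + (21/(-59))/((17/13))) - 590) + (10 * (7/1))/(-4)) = -2029494272/15508995192985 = -0.00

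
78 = 78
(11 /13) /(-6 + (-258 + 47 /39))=-33 /10249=-0.00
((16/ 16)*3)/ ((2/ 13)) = 19.50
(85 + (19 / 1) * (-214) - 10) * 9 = -35919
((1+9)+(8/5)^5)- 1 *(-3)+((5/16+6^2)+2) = 3089913/50000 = 61.80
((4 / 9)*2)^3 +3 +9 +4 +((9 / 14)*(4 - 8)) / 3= 80858 / 5103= 15.85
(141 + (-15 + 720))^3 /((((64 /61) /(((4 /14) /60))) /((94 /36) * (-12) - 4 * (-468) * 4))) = 1147557383991 /56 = 20492096142.70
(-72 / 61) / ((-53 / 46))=3312 / 3233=1.02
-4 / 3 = -1.33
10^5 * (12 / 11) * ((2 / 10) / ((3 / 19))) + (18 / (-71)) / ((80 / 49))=138181.66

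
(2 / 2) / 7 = 1 / 7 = 0.14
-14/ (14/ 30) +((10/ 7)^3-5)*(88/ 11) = -16010/ 343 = -46.68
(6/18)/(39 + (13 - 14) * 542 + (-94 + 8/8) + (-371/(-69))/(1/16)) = -23/35188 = -0.00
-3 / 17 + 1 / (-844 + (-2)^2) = -2537 / 14280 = -0.18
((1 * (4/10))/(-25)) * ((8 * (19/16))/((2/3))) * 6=-171/125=-1.37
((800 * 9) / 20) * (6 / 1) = 2160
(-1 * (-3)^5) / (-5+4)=-243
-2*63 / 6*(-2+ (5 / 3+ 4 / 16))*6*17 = 357 / 2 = 178.50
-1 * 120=-120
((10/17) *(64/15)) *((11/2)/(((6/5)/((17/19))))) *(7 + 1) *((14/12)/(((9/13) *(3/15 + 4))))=457600/13851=33.04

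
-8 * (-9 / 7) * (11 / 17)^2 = 8712 / 2023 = 4.31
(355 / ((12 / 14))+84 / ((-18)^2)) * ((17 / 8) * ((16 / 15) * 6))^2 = 51740248 / 675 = 76652.22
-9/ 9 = -1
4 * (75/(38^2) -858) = -1238877/361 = -3431.79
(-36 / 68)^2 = 81 / 289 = 0.28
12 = 12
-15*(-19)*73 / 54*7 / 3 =48545 / 54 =898.98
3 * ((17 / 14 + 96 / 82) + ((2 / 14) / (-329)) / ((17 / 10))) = 22967991 / 3210382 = 7.15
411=411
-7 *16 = -112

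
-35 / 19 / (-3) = 0.61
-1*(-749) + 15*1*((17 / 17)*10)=899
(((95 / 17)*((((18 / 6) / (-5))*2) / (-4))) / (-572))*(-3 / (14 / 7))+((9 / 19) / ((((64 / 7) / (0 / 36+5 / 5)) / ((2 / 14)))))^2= 16000047 / 3594612736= 0.00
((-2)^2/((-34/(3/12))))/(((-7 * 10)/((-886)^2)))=196249/595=329.83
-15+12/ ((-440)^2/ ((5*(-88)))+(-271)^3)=-99514759/ 6634317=-15.00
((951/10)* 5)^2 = 904401/4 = 226100.25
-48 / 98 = -24 / 49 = -0.49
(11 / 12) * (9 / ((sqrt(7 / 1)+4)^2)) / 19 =253 / 2052 -22 * sqrt(7) / 513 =0.01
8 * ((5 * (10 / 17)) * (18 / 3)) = 2400 / 17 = 141.18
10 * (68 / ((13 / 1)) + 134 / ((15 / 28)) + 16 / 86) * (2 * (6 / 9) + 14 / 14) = 29999032 / 5031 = 5962.84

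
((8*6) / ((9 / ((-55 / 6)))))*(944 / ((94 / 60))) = -4153600 / 141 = -29458.16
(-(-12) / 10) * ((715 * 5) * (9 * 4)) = 154440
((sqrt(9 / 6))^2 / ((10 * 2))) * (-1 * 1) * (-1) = 3 / 40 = 0.08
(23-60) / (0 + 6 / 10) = -185 / 3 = -61.67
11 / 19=0.58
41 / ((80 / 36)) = 369 / 20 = 18.45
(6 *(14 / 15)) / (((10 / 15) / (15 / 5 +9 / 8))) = 693 / 20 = 34.65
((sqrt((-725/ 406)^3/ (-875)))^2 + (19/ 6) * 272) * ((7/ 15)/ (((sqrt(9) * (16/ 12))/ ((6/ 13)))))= 49633847/ 1070160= 46.38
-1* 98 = -98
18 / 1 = 18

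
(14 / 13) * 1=14 / 13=1.08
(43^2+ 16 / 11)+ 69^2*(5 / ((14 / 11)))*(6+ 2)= 11664105 / 77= 151481.88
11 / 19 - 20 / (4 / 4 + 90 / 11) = -3069 / 1919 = -1.60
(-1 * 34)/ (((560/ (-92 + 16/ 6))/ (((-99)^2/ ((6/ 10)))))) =1240371/ 14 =88597.93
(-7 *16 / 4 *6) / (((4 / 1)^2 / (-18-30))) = 504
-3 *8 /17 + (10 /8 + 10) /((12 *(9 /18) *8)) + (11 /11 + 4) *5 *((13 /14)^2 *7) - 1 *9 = 140.72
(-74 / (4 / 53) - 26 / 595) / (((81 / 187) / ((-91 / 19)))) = 2927353 / 270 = 10842.05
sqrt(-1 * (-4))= 2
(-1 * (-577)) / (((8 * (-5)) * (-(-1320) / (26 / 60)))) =-7501 / 1584000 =-0.00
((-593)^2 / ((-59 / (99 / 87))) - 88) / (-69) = 11754985 / 118059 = 99.57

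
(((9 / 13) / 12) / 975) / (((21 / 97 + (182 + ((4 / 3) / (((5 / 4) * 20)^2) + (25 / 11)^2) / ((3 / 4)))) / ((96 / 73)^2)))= 6084460800 / 11243933388522367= 0.00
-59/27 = -2.19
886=886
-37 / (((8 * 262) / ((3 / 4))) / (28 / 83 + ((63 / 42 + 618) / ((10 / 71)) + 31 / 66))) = -8916678137 / 153091840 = -58.24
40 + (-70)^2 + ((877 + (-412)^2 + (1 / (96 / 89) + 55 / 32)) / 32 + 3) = 10274.99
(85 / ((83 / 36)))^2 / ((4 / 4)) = 9363600 / 6889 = 1359.21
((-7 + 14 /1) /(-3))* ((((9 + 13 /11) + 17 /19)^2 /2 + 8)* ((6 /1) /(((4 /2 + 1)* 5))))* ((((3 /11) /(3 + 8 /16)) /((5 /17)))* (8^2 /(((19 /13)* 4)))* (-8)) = 342744253696 /228233225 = 1501.73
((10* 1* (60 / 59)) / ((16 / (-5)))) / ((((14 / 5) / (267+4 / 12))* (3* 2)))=-250625 / 4956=-50.57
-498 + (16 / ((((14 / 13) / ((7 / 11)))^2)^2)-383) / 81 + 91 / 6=-1156362263 / 2371842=-487.54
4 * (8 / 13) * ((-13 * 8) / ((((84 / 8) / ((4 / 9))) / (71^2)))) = -10323968 / 189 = -54624.17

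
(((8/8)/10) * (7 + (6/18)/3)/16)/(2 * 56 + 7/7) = 2/5085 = 0.00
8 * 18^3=46656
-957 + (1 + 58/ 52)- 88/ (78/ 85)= -81961/ 78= -1050.78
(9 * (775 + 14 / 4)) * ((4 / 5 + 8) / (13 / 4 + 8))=137016 / 25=5480.64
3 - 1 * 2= 1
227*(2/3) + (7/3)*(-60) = 34/3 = 11.33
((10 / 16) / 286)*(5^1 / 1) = 25 / 2288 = 0.01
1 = 1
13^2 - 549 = -380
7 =7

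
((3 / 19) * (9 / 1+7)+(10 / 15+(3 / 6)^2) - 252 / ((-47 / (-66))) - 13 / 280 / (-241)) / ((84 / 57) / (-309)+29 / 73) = -476330199237317 / 533503965400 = -892.83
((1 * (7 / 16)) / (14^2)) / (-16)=-1 / 7168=-0.00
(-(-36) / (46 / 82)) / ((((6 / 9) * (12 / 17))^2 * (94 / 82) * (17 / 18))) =2314737 / 8648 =267.66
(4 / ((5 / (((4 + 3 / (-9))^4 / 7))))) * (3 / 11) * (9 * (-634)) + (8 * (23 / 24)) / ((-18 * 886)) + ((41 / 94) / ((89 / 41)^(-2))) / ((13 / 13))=-103725965462701 / 3226838580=-32144.76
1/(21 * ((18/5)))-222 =-83911/378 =-221.99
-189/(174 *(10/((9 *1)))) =-567/580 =-0.98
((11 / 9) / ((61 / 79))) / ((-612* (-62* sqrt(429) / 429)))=869* sqrt(429) / 20831256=0.00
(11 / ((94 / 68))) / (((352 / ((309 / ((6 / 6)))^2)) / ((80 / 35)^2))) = 25970832 / 2303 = 11276.96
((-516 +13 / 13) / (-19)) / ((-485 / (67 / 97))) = -6901 / 178771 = -0.04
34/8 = 17/4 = 4.25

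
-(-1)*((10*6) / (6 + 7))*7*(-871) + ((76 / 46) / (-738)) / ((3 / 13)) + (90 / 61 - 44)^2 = -2494672347031 / 94740381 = -26331.67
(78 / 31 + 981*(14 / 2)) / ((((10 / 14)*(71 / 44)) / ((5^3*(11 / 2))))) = 9018644250 / 2201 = 4097521.24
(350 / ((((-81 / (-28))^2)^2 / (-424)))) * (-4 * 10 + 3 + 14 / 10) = 3247252234240 / 43046721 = 75435.53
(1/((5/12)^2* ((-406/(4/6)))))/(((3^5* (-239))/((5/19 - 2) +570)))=57584/622230525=0.00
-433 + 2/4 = -865/2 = -432.50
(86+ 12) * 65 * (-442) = -2815540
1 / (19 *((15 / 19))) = 1 / 15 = 0.07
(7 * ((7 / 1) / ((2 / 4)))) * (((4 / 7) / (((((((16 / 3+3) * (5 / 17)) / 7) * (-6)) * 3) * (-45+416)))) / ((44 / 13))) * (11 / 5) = -1547 / 99375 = -0.02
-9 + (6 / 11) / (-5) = -501 / 55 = -9.11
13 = 13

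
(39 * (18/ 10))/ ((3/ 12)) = 1404/ 5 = 280.80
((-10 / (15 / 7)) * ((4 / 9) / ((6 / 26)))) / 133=-0.07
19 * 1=19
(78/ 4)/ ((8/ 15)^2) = 8775/ 128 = 68.55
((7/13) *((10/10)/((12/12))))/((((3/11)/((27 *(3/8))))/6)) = 6237/52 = 119.94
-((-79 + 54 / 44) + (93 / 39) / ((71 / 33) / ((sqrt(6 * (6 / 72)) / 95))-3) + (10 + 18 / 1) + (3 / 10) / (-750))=1618890030701857 / 32525439017500-6900135 * sqrt(2) / 1182743237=49.76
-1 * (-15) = 15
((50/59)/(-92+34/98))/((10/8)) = -1960/264969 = -0.01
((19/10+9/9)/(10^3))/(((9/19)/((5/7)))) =551/126000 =0.00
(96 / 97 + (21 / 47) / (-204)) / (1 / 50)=7653425 / 155006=49.38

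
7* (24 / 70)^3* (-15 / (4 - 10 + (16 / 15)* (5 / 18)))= 69984 / 94325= 0.74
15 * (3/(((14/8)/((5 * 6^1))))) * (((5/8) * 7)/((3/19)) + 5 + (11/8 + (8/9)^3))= 5071750/189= 26834.66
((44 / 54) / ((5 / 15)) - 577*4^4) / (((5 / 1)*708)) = -664693 / 15930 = -41.73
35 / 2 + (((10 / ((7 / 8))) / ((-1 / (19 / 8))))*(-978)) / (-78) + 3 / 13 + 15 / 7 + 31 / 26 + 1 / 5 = -145174 / 455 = -319.06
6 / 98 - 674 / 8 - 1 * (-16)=-13365 / 196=-68.19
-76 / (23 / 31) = -2356 / 23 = -102.43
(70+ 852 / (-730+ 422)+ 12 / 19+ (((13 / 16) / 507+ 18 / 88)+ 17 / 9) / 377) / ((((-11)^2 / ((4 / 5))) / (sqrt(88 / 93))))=70076942281 * sqrt(2046) / 7261725981510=0.44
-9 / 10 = -0.90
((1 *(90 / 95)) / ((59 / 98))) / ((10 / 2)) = 1764 / 5605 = 0.31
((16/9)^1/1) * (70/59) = 1120/531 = 2.11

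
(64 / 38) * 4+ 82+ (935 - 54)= 18425 / 19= 969.74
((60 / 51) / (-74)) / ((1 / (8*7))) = -560 / 629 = -0.89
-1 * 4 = -4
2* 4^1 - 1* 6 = 2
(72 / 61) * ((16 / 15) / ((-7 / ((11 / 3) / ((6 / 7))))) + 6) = 5776 / 915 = 6.31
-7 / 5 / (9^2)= -7 / 405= -0.02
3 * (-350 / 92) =-11.41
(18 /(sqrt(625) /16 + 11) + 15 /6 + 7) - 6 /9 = 4127 /402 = 10.27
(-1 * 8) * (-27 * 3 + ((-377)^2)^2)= -161605220480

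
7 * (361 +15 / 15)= 2534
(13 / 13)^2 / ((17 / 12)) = 12 / 17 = 0.71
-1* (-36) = 36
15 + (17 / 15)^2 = 3664 / 225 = 16.28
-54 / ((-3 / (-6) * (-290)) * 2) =27 / 145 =0.19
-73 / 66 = -1.11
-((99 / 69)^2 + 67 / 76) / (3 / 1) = -118207 / 120612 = -0.98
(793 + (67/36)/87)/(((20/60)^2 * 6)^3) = 2483743/928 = 2676.45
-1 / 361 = -0.00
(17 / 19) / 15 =17 / 285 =0.06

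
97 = 97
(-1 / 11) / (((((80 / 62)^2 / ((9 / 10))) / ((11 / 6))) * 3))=-961 / 32000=-0.03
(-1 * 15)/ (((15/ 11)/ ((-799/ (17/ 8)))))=4136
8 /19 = 0.42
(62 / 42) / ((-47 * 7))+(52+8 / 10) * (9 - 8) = 1823821 / 34545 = 52.80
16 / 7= 2.29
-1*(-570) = 570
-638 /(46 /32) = -10208 /23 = -443.83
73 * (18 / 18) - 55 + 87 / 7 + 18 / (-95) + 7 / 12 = 245963 / 7980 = 30.82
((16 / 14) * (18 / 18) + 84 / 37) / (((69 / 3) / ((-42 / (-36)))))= 442 / 2553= 0.17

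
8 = 8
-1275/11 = -115.91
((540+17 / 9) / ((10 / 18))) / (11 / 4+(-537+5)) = -19508 / 10585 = -1.84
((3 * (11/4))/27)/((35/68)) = 0.59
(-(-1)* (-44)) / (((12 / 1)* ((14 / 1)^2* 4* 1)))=-11 / 2352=-0.00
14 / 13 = 1.08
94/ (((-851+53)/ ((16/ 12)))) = -188/ 1197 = -0.16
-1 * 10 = -10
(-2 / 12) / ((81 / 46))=-23 / 243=-0.09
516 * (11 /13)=436.62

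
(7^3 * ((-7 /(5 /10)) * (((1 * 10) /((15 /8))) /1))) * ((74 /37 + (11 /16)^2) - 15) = 2566669 /8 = 320833.62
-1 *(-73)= 73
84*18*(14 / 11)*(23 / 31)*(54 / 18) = 1460592 / 341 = 4283.26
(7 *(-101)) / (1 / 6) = -4242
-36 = -36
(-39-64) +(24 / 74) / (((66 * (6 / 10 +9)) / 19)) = -1006009 / 9768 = -102.99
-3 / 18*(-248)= 41.33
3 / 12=1 / 4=0.25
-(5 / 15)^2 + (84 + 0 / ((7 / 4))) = 755 / 9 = 83.89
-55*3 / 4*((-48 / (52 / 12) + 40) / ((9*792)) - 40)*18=2316365 / 78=29696.99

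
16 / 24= 2 / 3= 0.67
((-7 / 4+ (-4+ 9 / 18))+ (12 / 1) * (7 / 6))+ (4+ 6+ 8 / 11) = 857 / 44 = 19.48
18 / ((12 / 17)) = 51 / 2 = 25.50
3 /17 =0.18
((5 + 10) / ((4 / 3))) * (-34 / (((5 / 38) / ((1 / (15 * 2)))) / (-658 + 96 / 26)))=4121157 / 65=63402.42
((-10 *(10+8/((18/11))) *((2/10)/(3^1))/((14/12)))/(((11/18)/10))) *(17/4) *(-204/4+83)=-1457920/77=-18934.03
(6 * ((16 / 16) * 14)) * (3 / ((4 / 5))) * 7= 2205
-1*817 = -817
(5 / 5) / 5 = 1 / 5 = 0.20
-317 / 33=-9.61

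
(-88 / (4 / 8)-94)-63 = -333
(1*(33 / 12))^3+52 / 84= 28783 / 1344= 21.42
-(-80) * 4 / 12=80 / 3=26.67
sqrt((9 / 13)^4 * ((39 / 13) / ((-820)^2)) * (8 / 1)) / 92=0.00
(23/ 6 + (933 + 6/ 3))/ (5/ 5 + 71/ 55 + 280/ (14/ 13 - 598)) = 30052055/ 58317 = 515.32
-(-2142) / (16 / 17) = 18207 / 8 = 2275.88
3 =3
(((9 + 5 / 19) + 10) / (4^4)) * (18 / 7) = 1647 / 8512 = 0.19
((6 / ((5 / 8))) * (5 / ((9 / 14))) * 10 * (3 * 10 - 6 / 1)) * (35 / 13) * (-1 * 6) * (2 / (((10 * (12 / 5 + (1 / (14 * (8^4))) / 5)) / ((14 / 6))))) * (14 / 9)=-7049366732800 / 80511093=-87557.71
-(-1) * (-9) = -9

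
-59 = -59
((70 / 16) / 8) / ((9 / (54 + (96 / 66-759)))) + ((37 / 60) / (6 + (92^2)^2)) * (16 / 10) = -42.75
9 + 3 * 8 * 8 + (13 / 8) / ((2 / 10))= 209.12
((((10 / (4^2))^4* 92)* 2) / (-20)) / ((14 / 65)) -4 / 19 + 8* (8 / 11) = -5453291 / 5992448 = -0.91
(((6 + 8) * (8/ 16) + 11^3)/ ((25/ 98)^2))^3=2121899421750662711808/ 244140625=8691300031490.71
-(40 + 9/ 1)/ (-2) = 49/ 2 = 24.50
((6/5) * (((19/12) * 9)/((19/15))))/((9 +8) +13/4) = 2/3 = 0.67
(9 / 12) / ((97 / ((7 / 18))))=7 / 2328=0.00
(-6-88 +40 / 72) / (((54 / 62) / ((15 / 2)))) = -130355 / 162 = -804.66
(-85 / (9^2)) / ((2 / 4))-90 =-7460 / 81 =-92.10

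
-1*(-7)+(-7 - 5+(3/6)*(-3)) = -6.50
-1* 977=-977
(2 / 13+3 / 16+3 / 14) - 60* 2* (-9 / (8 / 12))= 2359529 / 1456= 1620.56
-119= -119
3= 3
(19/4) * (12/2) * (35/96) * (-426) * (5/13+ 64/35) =-4075329/416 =-9796.46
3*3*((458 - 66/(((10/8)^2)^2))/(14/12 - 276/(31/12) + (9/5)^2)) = -37.87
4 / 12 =1 / 3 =0.33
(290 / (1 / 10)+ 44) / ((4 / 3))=2208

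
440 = 440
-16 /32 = -1 /2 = -0.50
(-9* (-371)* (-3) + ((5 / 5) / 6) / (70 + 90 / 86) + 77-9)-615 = -193638077 / 18330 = -10564.00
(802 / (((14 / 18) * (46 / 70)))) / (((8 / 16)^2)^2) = 577440 / 23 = 25106.09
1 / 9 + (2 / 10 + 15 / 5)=149 / 45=3.31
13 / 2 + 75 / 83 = 1229 / 166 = 7.40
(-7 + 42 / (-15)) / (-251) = 49 / 1255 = 0.04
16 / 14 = 8 / 7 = 1.14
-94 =-94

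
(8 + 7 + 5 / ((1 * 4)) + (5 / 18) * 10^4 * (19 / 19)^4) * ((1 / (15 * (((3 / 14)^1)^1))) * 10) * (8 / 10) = 563276 / 81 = 6954.02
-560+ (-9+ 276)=-293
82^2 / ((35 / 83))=558092 / 35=15945.49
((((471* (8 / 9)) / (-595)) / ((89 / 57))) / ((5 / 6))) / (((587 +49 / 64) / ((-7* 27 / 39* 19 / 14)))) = 261167616 / 43160178425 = 0.01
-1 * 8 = -8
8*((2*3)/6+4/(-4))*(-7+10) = 0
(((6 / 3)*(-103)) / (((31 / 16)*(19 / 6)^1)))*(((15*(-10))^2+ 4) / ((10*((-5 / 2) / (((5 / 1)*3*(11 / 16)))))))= 917893152 / 2945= 311678.49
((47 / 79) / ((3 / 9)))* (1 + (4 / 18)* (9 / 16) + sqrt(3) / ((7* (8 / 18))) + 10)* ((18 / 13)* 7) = 11421* sqrt(3) / 2054 + 790587 / 4108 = 202.08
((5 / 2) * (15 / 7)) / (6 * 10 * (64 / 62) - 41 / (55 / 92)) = -127875 / 158648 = -0.81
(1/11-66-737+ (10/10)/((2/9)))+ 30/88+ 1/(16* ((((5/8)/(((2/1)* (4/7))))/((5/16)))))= -122897/154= -798.03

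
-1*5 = -5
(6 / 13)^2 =36 / 169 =0.21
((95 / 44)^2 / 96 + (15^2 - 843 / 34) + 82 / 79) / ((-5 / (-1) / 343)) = 13808.66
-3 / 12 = -1 / 4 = -0.25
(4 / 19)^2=16 / 361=0.04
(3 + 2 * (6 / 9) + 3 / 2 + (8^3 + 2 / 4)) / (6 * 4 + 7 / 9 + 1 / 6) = 20.78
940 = 940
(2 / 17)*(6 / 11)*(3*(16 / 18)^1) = 32 / 187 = 0.17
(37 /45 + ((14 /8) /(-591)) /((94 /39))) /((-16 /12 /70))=-19155983 /444432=-43.10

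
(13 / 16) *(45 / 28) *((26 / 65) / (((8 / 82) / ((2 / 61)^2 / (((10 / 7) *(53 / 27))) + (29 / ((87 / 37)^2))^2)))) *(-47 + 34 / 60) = -196019274228703601 / 28659939782400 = -6839.49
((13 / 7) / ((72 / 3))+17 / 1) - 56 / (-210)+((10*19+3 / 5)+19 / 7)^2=1099200059 / 29400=37387.76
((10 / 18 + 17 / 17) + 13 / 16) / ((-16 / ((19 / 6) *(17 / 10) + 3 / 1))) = -171523 / 138240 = -1.24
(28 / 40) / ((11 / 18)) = 1.15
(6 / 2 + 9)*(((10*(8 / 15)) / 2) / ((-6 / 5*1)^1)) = -80 / 3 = -26.67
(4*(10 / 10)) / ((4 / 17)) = 17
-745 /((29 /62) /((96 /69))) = -1478080 /667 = -2216.01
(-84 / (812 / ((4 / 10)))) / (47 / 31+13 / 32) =-5952 / 276515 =-0.02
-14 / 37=-0.38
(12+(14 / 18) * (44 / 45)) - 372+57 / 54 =-290129 / 810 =-358.18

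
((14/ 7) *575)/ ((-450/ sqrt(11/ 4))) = -4.24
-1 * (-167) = 167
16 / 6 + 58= 182 / 3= 60.67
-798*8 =-6384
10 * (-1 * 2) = -20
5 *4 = 20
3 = 3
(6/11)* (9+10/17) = 978/187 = 5.23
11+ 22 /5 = 77 /5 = 15.40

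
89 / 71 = 1.25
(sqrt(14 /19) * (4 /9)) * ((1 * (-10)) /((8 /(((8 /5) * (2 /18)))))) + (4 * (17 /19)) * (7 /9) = 476 /171- 8 * sqrt(266) /1539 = 2.70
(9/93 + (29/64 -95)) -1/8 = -187637/1984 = -94.58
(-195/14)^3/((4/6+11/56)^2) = -21354840/5887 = -3627.46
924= 924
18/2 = 9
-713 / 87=-8.20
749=749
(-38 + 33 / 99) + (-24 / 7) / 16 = -1591 / 42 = -37.88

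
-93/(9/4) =-124/3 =-41.33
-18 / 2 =-9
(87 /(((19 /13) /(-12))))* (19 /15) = -4524 /5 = -904.80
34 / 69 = 0.49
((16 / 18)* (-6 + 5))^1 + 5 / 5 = 1 / 9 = 0.11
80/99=0.81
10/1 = 10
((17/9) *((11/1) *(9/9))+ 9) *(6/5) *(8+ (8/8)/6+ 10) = 29212/45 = 649.16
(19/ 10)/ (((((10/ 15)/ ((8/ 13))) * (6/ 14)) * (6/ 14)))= 1862/ 195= 9.55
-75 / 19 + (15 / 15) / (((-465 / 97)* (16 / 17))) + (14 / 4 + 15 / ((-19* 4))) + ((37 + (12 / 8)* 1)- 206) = -23800271 / 141360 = -168.37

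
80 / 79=1.01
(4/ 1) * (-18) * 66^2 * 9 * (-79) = 222992352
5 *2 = 10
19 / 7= 2.71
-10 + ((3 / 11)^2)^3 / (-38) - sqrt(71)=-673193909 / 67319318 - sqrt(71)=-18.43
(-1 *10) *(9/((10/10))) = -90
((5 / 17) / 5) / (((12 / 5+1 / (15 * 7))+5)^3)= 1157625 / 8005486184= 0.00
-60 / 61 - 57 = -3537 / 61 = -57.98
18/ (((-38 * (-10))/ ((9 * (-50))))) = -405/ 19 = -21.32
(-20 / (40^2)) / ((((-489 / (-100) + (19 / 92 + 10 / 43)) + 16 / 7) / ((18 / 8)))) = -311535 / 84347552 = -0.00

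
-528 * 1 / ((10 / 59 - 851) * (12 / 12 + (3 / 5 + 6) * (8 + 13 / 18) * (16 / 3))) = 467280 / 231936113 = 0.00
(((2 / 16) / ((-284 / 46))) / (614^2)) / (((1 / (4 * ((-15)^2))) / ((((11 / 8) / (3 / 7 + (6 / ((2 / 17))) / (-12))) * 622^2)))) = 38540900475 / 5728077224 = 6.73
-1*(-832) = 832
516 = 516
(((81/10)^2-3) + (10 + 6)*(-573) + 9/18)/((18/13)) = -11836357/1800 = -6575.75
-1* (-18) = 18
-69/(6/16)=-184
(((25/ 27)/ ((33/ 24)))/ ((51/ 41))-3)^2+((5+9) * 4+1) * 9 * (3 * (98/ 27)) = 1282991859955/ 229431609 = 5592.04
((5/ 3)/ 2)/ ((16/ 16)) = 0.83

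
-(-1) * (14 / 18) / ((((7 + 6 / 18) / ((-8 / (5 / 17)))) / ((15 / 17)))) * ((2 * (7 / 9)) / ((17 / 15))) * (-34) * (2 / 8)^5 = 245 / 2112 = 0.12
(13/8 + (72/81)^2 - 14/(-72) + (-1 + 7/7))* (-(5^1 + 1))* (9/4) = -1691/48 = -35.23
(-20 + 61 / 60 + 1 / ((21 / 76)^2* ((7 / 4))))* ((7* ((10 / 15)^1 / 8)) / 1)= -709951 / 105840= -6.71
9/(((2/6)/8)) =216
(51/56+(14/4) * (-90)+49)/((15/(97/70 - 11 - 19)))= 5946907/11760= 505.69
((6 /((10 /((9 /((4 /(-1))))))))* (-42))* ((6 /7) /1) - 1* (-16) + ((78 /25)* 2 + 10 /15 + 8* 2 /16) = 5438 /75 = 72.51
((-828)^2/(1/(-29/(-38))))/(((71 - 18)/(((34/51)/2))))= 3313656/1007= 3290.62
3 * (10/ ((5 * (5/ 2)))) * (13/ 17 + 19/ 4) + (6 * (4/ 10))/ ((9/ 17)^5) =70.94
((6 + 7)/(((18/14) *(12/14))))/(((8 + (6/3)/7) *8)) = 4459/25056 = 0.18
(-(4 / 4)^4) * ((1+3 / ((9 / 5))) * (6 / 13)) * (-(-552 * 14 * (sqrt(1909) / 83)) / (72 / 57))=-97888 * sqrt(1909) / 1079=-3963.79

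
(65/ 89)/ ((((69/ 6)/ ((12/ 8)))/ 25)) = 4875/ 2047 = 2.38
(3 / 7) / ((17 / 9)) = 27 / 119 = 0.23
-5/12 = -0.42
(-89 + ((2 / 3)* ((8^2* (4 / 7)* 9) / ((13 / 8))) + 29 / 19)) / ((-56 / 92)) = -945645 / 12103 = -78.13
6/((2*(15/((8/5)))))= 0.32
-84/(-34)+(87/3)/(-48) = 1523/816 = 1.87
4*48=192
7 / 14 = 1 / 2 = 0.50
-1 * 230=-230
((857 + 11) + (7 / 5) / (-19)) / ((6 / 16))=659624 / 285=2314.47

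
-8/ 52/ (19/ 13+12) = -2/ 175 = -0.01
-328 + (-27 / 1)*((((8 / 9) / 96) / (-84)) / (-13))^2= -168967378945 / 515144448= -328.00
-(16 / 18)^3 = -512 / 729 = -0.70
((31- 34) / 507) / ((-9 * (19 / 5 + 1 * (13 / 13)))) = 5 / 36504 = 0.00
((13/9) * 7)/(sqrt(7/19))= 13 * sqrt(133)/9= 16.66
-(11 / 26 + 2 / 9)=-151 / 234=-0.65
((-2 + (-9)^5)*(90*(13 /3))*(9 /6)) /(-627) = 11514945 /209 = 55095.43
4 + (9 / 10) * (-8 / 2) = 2 / 5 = 0.40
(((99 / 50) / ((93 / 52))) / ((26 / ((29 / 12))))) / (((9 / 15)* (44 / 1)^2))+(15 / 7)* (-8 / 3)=-13094197 / 2291520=-5.71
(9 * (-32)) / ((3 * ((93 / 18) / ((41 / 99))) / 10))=-26240 / 341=-76.95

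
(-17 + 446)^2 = 184041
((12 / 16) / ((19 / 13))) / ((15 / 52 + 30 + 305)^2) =26364 / 5775605275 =0.00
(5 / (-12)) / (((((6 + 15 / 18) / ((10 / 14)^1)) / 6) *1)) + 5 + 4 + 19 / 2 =18.24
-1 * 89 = -89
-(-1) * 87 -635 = -548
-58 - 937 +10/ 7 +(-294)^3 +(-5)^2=-177892068/ 7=-25413152.57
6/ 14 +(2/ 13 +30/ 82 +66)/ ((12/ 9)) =750951/ 14924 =50.32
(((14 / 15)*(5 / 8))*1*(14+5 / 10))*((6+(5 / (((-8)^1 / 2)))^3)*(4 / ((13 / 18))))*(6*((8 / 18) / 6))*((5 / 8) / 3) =262885 / 14976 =17.55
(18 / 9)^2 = 4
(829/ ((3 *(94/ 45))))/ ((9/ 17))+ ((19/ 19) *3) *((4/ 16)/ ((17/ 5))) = 2397925/ 9588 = 250.10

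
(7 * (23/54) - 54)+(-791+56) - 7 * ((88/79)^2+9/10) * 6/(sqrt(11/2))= -42445/54 - 2805789 * sqrt(22)/343255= -824.36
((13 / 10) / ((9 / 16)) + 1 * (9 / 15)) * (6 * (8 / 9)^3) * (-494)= -6060.09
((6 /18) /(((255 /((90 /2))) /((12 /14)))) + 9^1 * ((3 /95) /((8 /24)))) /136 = 10209 /1537480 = 0.01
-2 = -2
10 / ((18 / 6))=10 / 3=3.33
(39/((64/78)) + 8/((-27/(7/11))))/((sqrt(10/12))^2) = 56.81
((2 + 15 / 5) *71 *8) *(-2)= -5680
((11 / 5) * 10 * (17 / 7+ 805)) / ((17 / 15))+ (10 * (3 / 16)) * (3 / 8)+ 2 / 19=2268151537 / 144704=15674.42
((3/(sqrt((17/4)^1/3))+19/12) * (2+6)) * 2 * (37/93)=2812/279+1184 * sqrt(51)/527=26.12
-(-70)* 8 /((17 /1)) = 560 /17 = 32.94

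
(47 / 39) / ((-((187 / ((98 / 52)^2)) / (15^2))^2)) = -4572207793125 / 207739918672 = -22.01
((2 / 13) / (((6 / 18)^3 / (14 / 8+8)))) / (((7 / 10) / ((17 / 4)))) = 6885 / 28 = 245.89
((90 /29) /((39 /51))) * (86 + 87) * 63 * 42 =700369740 /377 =1857744.67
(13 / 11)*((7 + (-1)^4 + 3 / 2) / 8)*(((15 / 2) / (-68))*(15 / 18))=-6175 / 47872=-0.13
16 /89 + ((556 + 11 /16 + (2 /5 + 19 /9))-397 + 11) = 11110087 /64080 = 173.38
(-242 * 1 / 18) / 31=-121 / 279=-0.43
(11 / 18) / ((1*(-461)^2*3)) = 11 / 11476134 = 0.00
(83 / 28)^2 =6889 / 784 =8.79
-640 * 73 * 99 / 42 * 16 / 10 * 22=-27134976 / 7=-3876425.14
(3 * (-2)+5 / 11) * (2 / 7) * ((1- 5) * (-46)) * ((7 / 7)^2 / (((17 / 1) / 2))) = -44896 / 1309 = -34.30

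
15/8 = 1.88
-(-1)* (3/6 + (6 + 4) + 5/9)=199/18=11.06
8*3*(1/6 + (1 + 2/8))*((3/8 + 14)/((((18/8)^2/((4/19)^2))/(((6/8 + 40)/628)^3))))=8466610385/7242210637632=0.00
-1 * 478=-478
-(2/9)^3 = -8/729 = -0.01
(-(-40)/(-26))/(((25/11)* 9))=-44/585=-0.08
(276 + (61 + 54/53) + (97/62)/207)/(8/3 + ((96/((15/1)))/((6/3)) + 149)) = 2.18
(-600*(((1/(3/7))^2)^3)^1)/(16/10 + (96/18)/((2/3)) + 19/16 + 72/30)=-376476800/51273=-7342.59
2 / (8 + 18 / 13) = 13 / 61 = 0.21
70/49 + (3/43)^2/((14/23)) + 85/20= 294405/51772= 5.69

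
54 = 54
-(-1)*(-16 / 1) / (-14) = 8 / 7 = 1.14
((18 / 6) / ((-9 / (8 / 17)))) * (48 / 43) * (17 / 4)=-32 / 43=-0.74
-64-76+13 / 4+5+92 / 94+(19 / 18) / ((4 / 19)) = -125.76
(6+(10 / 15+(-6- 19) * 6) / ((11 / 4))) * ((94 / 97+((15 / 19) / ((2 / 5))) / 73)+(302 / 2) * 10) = -324040921367 / 4439787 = -72985.69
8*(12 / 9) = 32 / 3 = 10.67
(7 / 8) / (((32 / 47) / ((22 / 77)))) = 47 / 128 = 0.37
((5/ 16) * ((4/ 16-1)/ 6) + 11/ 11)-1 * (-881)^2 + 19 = -99346053/ 128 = -776141.04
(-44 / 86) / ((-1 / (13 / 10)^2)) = 1859 / 2150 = 0.86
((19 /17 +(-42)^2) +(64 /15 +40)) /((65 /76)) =35065868 /16575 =2115.59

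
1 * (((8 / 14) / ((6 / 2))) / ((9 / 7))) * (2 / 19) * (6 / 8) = 2 / 171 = 0.01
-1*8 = -8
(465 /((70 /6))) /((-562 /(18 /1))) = -2511 /1967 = -1.28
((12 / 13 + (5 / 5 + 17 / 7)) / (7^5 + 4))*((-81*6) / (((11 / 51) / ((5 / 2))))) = -2230740 / 1529801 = -1.46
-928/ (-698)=464/ 349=1.33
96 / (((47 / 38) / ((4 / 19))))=768 / 47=16.34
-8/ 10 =-4/ 5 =-0.80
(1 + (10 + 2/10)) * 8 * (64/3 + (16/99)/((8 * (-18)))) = 1911.37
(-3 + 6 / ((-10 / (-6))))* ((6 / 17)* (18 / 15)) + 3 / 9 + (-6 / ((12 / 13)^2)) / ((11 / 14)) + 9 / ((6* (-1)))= -553969 / 56100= -9.87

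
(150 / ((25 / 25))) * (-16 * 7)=-16800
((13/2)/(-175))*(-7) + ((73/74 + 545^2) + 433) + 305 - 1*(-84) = 275509628/925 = 297848.25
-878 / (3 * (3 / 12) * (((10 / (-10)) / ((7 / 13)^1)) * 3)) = 24584 / 117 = 210.12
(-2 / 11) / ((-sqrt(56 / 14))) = 1 / 11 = 0.09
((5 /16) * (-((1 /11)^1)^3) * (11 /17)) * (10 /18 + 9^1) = -215 /148104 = -0.00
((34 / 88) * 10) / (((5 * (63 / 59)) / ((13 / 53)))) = 13039 / 73458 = 0.18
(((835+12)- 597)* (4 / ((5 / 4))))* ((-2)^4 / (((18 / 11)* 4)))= 17600 / 9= 1955.56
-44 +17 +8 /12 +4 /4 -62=-262 /3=-87.33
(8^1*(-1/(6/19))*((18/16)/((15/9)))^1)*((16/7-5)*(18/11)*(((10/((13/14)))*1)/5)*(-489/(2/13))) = -28597698/55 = -519958.15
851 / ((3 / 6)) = 1702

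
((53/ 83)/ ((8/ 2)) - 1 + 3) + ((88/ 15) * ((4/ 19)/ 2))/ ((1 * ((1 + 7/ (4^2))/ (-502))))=-464625889/ 2176260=-213.50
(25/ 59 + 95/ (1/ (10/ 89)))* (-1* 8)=-466200/ 5251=-88.78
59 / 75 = 0.79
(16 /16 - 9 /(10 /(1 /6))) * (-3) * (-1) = 51 /20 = 2.55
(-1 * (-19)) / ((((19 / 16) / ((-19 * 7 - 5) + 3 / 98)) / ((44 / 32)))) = -148731 / 49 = -3035.33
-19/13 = -1.46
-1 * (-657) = 657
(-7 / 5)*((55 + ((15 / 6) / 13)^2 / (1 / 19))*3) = -158151 / 676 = -233.95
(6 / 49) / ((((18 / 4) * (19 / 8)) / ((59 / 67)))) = 1888 / 187131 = 0.01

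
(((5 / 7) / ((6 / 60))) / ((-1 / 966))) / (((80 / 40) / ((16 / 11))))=-55200 / 11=-5018.18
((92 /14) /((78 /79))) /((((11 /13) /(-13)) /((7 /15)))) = -23621 /495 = -47.72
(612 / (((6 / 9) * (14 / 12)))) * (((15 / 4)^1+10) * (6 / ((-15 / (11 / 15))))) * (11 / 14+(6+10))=-2610333 / 49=-53272.10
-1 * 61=-61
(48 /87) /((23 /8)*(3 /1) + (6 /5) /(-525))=112000 /1750411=0.06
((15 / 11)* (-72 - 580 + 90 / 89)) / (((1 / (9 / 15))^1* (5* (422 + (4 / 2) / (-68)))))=-17729028 / 70228565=-0.25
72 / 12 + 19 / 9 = 73 / 9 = 8.11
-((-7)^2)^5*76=-21468118924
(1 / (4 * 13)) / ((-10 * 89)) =-1 / 46280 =-0.00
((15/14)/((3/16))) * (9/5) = 72/7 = 10.29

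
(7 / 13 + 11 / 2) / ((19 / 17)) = 2669 / 494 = 5.40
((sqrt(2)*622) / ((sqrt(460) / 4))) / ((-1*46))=-622*sqrt(230) / 2645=-3.57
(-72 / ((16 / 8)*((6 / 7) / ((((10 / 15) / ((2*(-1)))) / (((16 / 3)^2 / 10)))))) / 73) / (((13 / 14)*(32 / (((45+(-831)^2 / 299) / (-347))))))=-97022205 / 6301542208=-0.02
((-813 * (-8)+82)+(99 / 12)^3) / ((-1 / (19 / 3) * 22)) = -8691379 / 4224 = -2057.62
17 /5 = 3.40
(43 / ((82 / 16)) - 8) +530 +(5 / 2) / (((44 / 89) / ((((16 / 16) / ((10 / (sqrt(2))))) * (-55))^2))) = 548631 / 656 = 836.33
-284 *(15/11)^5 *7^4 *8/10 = -414244530000/161051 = -2572132.62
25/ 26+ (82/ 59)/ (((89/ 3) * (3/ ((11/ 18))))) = 1193201/ 1228734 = 0.97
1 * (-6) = -6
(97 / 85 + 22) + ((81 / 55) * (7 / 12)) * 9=23093 / 748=30.87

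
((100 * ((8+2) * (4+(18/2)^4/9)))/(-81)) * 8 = -5864000/81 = -72395.06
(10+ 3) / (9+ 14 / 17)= 221 / 167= 1.32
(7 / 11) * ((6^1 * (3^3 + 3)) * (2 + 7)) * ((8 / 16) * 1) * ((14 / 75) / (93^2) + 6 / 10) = 16347198 / 52855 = 309.28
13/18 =0.72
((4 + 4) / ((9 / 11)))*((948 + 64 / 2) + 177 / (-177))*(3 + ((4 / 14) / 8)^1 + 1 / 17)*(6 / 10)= 10575158 / 595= 17773.37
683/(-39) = -683/39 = -17.51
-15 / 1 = -15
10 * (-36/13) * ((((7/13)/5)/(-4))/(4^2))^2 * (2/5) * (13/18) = -49/2163200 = -0.00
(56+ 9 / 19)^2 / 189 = 1151329 / 68229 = 16.87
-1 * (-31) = 31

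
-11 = -11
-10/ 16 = -5/ 8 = -0.62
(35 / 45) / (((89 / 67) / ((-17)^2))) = 135541 / 801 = 169.21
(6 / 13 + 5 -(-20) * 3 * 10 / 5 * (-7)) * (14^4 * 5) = -2083875920 / 13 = -160298147.69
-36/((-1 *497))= 36/497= 0.07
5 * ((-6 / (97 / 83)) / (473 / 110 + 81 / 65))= -323700 / 69937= -4.63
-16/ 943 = -0.02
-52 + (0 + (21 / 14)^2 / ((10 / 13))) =-1963 / 40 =-49.08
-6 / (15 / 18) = -36 / 5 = -7.20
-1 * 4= -4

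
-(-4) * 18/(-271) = -72/271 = -0.27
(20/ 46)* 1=10/ 23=0.43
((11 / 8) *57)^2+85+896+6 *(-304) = 339177 / 64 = 5299.64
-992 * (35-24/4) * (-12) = 345216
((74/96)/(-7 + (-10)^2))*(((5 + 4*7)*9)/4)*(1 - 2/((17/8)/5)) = -76923/33728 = -2.28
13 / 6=2.17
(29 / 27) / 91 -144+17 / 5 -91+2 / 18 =-2843696 / 12285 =-231.48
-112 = -112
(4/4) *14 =14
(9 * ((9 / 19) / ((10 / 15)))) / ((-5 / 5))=-243 / 38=-6.39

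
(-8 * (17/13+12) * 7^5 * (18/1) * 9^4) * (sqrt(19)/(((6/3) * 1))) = -1373532175512 * sqrt(19)/13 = -460545226827.57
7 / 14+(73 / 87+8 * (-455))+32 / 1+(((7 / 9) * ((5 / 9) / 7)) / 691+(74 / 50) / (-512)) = -74933615084083 / 20776435200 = -3606.66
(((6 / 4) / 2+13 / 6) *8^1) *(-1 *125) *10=-87500 / 3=-29166.67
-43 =-43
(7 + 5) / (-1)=-12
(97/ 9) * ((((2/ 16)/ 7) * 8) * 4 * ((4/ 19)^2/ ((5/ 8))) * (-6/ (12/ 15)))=-24832/ 7581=-3.28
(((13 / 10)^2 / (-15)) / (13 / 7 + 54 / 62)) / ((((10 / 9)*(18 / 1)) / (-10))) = 0.02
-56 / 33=-1.70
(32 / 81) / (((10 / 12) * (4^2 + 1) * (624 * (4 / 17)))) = 1 / 5265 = 0.00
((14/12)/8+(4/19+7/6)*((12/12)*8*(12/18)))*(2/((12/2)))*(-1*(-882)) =1004255/456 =2202.31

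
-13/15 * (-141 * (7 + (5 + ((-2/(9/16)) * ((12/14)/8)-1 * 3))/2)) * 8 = 801632/105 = 7634.59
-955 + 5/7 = -954.29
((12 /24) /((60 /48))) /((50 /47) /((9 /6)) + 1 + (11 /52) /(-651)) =0.23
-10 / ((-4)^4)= -5 / 128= -0.04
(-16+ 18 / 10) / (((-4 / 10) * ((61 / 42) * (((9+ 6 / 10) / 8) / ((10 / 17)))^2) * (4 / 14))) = 2174375 / 105774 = 20.56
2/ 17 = 0.12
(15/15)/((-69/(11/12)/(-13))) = 143/828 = 0.17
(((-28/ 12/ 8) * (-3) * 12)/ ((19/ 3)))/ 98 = 9/ 532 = 0.02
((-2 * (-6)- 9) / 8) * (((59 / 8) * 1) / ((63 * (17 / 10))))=295 / 11424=0.03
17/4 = 4.25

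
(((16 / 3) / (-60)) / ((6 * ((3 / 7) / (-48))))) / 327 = 224 / 44145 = 0.01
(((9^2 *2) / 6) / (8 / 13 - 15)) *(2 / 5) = -702 / 935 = -0.75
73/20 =3.65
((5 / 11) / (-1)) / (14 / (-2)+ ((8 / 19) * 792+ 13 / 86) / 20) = -163400 / 3480213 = -0.05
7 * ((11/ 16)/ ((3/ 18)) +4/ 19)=4613/ 152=30.35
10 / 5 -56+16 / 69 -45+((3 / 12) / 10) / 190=-51793931 / 524400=-98.77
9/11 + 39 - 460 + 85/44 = -1673/4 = -418.25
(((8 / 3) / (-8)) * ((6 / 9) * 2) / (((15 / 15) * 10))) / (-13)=2 / 585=0.00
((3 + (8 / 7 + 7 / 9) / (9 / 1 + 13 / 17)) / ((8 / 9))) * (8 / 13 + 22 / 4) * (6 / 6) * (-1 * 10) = -26577645 / 120848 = -219.93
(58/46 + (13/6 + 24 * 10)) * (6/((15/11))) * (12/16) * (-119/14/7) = -897413/920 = -975.45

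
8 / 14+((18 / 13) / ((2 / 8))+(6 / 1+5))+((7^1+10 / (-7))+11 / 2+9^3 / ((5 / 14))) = 1883137 / 910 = 2069.38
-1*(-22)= 22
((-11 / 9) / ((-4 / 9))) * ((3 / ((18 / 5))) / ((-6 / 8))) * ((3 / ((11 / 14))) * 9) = -105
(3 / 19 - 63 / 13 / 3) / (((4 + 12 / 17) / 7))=-1071 / 494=-2.17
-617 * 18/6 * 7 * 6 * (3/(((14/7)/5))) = -583065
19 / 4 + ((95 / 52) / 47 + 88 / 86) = 152702 / 26273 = 5.81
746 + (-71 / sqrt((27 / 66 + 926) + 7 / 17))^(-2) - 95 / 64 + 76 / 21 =948078005863 / 1266944448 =748.32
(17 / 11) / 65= 17 / 715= 0.02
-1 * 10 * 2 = -20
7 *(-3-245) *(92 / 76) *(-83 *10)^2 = -27506399200 / 19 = -1447705221.05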